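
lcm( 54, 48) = 432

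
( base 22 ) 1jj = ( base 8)1631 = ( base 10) 921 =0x399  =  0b1110011001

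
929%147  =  47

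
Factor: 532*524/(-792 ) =-34846/99 = - 2^1 * 3^(- 2)*7^1 * 11^(- 1)*19^1*131^1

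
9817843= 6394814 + 3423029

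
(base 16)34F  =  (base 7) 2320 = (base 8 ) 1517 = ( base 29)106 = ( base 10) 847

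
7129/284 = 25 + 29/284 = 25.10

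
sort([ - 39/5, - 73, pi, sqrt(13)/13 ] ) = [ - 73, - 39/5, sqrt( 13 )/13, pi] 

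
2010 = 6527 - 4517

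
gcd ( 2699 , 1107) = 1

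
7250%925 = 775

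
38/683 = 38/683 = 0.06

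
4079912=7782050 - 3702138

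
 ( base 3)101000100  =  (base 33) 6N6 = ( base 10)7299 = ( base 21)gbc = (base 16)1C83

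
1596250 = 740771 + 855479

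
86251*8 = 690008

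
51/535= 51/535 = 0.10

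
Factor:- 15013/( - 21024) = 2^( - 5)*3^(-2)*73^(-1 )*15013^1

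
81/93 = 27/31= 0.87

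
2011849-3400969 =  - 1389120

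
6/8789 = 6/8789=0.00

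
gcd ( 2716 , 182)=14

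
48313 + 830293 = 878606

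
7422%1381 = 517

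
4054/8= 506 + 3/4= 506.75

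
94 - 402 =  - 308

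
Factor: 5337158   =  2^1*433^1*6163^1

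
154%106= 48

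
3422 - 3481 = - 59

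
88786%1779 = 1615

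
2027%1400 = 627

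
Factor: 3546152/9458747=2^3 * 31^1*79^1 * 181^1*509^ ( - 1)*18583^(-1 ) 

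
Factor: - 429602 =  - 2^1*79^1*2719^1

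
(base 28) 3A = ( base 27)3d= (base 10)94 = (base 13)73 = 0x5e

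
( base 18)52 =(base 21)48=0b1011100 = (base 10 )92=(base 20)4C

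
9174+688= 9862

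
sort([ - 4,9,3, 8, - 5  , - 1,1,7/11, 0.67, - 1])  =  [ - 5, - 4, - 1,- 1, 7/11,0.67,1,3,8,9]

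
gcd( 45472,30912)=224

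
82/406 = 41/203 = 0.20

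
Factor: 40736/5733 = 2^5*3^( - 2 )*7^(  -  2 )*13^ ( - 1 )*19^1 * 67^1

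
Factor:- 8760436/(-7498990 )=2^1*5^(-1 )*29^1*75521^1*749899^( - 1) = 4380218/3749495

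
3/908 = 3/908 =0.00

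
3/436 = 3/436 = 0.01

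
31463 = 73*431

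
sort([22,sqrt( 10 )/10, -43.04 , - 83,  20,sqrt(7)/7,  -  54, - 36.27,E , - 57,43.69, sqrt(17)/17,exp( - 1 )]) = [ - 83, - 57, - 54, - 43.04, - 36.27 , sqrt(17)/17, sqrt( 10)/10, exp(  -  1),  sqrt( 7) /7 , E,20,  22, 43.69 ] 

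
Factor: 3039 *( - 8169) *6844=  - 2^2*3^2* 7^1 *29^1*59^1*389^1* 1013^1 = - 169906344804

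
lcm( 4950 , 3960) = 19800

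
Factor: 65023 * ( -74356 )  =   - 2^2*7^2*29^1*641^1 * 1327^1 = - 4834850188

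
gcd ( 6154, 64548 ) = 2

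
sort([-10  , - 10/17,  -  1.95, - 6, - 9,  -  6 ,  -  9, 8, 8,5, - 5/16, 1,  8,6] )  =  [ - 10,-9,  -  9 ,-6, - 6, - 1.95, - 10/17, - 5/16, 1, 5 , 6,8,  8, 8 ] 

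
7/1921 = 7/1921 = 0.00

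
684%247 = 190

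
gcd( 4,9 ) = 1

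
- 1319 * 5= - 6595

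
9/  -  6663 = - 3/2221 = - 0.00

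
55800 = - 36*(-1550)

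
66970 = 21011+45959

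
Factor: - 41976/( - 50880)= 33/40=2^( - 3 )*3^1*5^( - 1 )*11^1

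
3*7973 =23919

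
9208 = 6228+2980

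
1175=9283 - 8108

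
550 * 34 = 18700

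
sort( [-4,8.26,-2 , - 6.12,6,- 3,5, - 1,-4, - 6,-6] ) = [-6.12, - 6,-6,-4, - 4,-3, -2, - 1,5, 6,8.26]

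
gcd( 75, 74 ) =1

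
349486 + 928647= 1278133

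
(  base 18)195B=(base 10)8849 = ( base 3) 110010202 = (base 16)2291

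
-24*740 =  - 17760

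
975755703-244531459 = 731224244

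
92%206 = 92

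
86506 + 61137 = 147643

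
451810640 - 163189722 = 288620918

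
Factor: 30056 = 2^3*13^1*17^2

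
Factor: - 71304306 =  -2^1*3^1 * 71^1*167381^1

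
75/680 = 15/136=0.11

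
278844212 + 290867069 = 569711281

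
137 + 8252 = 8389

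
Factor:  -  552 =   -  2^3* 3^1 * 23^1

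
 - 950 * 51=  -  48450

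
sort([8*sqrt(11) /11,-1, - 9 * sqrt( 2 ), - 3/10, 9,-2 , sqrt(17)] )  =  [ -9* sqrt(2 ), - 2, - 1,-3/10,  8*sqrt (11 )/11, sqrt(17 ),9] 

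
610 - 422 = 188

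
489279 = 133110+356169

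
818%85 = 53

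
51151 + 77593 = 128744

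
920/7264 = 115/908=   0.13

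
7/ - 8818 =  - 7/8818  =  - 0.00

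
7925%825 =500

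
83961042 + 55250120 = 139211162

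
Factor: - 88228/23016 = - 2^( - 1 )*3^( -1 )*23^1 =- 23/6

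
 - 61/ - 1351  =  61/1351 = 0.05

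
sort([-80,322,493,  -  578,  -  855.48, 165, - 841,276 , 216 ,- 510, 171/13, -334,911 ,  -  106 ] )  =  [-855.48, - 841, - 578,-510, - 334, - 106, - 80, 171/13, 165,216 , 276,322,493,911 ] 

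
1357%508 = 341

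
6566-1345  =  5221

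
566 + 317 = 883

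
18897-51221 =-32324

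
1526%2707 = 1526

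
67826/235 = 67826/235 = 288.62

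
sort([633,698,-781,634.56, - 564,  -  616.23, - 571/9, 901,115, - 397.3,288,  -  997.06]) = [ - 997.06, - 781, - 616.23,-564, - 397.3, - 571/9, 115,288 , 633, 634.56, 698, 901 ] 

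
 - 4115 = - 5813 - -1698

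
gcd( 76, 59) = 1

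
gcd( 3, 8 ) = 1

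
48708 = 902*54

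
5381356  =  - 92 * (-58493) 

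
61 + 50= 111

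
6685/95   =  1337/19 = 70.37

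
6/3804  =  1/634 = 0.00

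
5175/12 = 1725/4 =431.25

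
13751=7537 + 6214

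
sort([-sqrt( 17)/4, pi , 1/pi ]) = [ - sqrt(17)/4, 1/pi,pi ] 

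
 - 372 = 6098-6470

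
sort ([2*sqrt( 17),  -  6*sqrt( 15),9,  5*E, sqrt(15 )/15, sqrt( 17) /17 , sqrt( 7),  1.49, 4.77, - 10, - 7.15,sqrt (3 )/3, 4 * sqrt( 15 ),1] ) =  [  -  6*sqrt(15 ), - 10, - 7.15, sqrt( 17 )/17,sqrt( 15) /15, sqrt( 3)/3, 1,1.49,sqrt( 7 ), 4.77, 2*sqrt( 17 ),  9,5*E, 4*sqrt ( 15 )]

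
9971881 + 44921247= 54893128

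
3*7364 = 22092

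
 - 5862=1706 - 7568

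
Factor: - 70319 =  - 19^1*3701^1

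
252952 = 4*63238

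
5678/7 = 5678/7 = 811.14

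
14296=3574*4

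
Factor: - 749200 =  - 2^4*5^2*1873^1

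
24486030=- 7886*( - 3105)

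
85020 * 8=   680160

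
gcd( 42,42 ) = 42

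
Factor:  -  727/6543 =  - 1/9 = - 3^( - 2)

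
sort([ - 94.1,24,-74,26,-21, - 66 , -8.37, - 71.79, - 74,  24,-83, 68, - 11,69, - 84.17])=[ - 94.1,-84.17 , - 83, - 74, - 74,  -  71.79, - 66 , - 21,  -  11, - 8.37,24,24,26, 68, 69]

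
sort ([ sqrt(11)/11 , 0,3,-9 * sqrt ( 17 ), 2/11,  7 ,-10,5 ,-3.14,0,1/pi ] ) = [-9*sqrt(17 ) , - 10, - 3.14, 0,0, 2/11 , sqrt( 11)/11 , 1/pi , 3, 5, 7]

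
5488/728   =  7  +  7/13 = 7.54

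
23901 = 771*31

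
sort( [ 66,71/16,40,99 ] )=[ 71/16,40, 66,  99 ] 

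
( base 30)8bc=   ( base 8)16566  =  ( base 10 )7542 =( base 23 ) E5L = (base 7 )30663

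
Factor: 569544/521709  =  2^3* 19^1*23^( - 1)*1249^1*7561^ (-1 ) = 189848/173903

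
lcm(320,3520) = 3520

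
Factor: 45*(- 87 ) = - 3915 = - 3^3*5^1 * 29^1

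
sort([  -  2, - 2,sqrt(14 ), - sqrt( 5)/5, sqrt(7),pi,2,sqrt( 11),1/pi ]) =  [ - 2, - 2, - sqrt( 5) /5,1/pi,2,sqrt( 7), pi,sqrt( 11),sqrt(14)] 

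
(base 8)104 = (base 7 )125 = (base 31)26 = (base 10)68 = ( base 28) 2c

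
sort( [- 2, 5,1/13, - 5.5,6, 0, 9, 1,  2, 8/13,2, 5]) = [ - 5.5, - 2, 0,1/13,8/13,  1,2, 2, 5, 5, 6, 9] 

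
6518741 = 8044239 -1525498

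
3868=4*967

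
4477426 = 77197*58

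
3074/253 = 3074/253 = 12.15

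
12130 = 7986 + 4144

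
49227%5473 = 5443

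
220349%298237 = 220349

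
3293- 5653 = - 2360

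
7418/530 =3709/265  =  14.00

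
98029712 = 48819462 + 49210250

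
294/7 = 42 = 42.00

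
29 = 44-15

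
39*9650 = 376350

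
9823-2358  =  7465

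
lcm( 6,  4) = 12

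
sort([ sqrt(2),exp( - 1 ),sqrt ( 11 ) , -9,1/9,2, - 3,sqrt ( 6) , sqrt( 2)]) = [ - 9, - 3,1/9, exp(-1),sqrt( 2 ),  sqrt (2 ), 2, sqrt( 6),sqrt(11)]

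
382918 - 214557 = 168361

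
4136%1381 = 1374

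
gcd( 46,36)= 2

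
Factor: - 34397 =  - 11^1 *53^1*59^1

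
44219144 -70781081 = - 26561937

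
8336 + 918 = 9254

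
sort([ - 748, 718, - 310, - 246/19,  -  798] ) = [ - 798, - 748, - 310, - 246/19, 718 ] 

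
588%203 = 182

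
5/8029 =5/8029 = 0.00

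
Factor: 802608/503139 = 2^4*7^( - 1)*13^(-1 )*19^( - 1)*23^1*97^ ( - 1 )*727^1=267536/167713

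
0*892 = 0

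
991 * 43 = 42613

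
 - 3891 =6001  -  9892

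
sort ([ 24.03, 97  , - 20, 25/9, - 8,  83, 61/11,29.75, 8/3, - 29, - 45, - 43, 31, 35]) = [ - 45,-43,-29,- 20, - 8, 8/3, 25/9, 61/11,  24.03, 29.75, 31, 35, 83, 97]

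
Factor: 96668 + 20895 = 117563  =  117563^1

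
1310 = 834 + 476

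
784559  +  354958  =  1139517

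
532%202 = 128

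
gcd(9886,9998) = 2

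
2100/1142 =1 + 479/571 = 1.84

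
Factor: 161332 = 2^2*53^1*761^1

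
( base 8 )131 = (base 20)49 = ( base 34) 2l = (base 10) 89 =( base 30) 2t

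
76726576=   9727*7888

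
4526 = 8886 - 4360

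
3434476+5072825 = 8507301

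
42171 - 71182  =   - 29011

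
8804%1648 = 564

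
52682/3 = 17560+2/3 = 17560.67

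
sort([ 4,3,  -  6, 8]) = [ -6,  3,4,8 ]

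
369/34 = 10  +  29/34 = 10.85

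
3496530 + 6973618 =10470148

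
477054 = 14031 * 34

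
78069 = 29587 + 48482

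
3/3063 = 1/1021  =  0.00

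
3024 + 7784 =10808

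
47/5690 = 47/5690= 0.01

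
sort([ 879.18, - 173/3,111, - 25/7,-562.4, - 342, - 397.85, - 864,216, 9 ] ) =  [ - 864,- 562.4, - 397.85, - 342, - 173/3, - 25/7 , 9,111, 216,879.18] 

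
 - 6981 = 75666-82647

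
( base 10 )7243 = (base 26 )aif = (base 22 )EL5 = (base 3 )100221021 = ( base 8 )16113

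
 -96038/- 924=103 + 433/462 = 103.94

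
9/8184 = 3/2728 = 0.00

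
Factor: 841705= 5^1 * 71^1 * 2371^1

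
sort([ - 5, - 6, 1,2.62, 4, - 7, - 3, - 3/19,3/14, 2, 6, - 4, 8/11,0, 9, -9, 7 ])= [ - 9, - 7, -6, - 5, - 4,- 3, - 3/19,0, 3/14,8/11, 1,2,2.62 , 4,6,7, 9 ]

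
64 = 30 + 34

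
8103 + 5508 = 13611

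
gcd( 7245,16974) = 207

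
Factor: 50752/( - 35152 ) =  - 244/169 = -  2^2*13^( - 2 ) * 61^1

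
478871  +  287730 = 766601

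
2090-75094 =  - 73004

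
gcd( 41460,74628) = 8292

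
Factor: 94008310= 2^1*5^1*11^1*854621^1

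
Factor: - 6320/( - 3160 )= 2 = 2^1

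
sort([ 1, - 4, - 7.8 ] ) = [ - 7.8, - 4,1 ] 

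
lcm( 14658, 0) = 0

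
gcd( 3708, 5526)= 18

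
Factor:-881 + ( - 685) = - 1566 = -2^1*3^3*29^1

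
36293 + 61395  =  97688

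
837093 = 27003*31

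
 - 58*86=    - 4988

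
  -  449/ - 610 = 449/610 = 0.74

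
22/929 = 22/929 = 0.02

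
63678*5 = 318390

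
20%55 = 20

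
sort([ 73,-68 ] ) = [  -  68, 73]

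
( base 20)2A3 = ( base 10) 1003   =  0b1111101011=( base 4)33223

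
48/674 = 24/337  =  0.07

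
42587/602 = 42587/602 = 70.74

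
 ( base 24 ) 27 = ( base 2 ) 110111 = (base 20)2F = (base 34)1l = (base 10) 55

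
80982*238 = 19273716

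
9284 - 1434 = 7850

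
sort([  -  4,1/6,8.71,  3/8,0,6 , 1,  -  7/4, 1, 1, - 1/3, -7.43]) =[ - 7.43 , - 4,  -  7/4, - 1/3, 0,1/6,3/8 , 1, 1, 1,6,8.71] 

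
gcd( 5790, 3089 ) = 1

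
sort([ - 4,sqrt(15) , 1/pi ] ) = [  -  4, 1/pi, sqrt(15) ]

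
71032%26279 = 18474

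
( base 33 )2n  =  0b1011001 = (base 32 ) 2P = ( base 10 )89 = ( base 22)41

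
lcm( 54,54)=54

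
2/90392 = 1/45196 =0.00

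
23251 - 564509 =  - 541258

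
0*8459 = 0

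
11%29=11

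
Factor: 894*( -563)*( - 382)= 192269004 = 2^2*3^1*149^1*191^1* 563^1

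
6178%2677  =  824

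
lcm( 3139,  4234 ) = 182062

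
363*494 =179322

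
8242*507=4178694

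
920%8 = 0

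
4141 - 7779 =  - 3638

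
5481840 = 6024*910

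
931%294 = 49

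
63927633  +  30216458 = 94144091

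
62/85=62/85 = 0.73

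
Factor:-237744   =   - 2^4*3^2*13^1*127^1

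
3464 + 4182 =7646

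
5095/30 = 169 + 5/6 = 169.83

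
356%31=15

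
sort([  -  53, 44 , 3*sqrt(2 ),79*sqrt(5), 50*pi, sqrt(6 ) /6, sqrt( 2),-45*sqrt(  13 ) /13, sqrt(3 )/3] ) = [-53,-45*sqrt(13)/13, sqrt( 6 )/6, sqrt( 3 ) /3, sqrt(2 ), 3*sqrt(2 ),44, 50*pi, 79*sqrt ( 5)] 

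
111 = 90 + 21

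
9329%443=26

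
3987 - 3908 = 79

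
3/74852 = 3/74852 = 0.00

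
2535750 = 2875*882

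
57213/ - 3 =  - 19071/1  =  -19071.00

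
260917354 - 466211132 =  - 205293778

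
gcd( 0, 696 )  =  696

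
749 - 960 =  - 211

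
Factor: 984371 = 19^1*103^1*503^1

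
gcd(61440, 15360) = 15360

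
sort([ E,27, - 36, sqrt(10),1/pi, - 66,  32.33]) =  [ - 66, - 36,1/pi,E, sqrt(10 ), 27,32.33 ] 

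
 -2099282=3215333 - 5314615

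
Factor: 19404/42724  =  441/971= 3^2 * 7^2*  971^( - 1 ) 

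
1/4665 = 1/4665 = 0.00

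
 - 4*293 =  - 1172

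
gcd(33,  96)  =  3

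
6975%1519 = 899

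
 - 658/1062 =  - 1 + 202/531 = -0.62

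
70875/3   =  23625 = 23625.00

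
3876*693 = 2686068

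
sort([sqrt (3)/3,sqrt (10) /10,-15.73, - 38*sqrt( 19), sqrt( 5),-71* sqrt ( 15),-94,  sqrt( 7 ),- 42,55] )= [  -  71* sqrt( 15),-38*sqrt( 19 ), - 94, - 42, - 15.73,  sqrt(10)/10,sqrt( 3 )/3,sqrt(5),  sqrt( 7),55]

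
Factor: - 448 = -2^6*7^1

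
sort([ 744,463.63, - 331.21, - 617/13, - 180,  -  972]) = [ - 972, - 331.21, - 180, - 617/13, 463.63,744]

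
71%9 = 8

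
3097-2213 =884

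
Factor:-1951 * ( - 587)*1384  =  2^3*173^1*587^1 * 1951^1 = 1585008008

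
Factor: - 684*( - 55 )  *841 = 31638420  =  2^2*3^2*5^1*11^1*19^1 *29^2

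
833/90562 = 833/90562 = 0.01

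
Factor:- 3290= - 2^1 * 5^1*7^1 * 47^1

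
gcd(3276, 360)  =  36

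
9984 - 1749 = 8235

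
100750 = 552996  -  452246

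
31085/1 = 31085 = 31085.00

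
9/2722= 9/2722= 0.00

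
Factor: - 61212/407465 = -2^2*3^1*5^( - 1 ) * 227^( - 1 )*  359^( -1 )*5101^1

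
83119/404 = 83119/404=205.74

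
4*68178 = 272712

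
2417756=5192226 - 2774470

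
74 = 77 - 3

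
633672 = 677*936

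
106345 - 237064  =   - 130719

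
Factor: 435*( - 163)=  - 70905 = - 3^1*5^1*29^1 * 163^1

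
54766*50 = 2738300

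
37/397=37/397  =  0.09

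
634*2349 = 1489266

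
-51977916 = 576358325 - 628336241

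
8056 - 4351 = 3705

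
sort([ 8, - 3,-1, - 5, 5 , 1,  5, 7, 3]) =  [ - 5, - 3, - 1, 1 , 3, 5,5, 7, 8] 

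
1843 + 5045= 6888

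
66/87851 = 66/87851 =0.00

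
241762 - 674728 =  - 432966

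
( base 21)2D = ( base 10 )55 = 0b110111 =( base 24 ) 27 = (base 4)313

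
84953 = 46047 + 38906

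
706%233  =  7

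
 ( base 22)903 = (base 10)4359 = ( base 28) 5fj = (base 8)10407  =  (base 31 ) 4gj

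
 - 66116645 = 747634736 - 813751381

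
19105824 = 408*46828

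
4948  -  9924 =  - 4976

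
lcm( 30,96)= 480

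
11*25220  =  277420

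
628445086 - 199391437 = 429053649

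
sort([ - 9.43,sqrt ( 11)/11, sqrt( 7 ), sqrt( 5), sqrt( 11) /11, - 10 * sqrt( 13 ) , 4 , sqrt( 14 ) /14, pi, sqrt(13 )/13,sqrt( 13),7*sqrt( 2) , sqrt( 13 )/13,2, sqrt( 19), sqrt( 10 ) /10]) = [ - 10*sqrt(  13 ), - 9.43, sqrt(14 ) /14 , sqrt( 13) /13, sqrt(13) /13, sqrt(11) /11, sqrt( 11 )/11,sqrt (10)/10, 2, sqrt( 5), sqrt(7), pi, sqrt( 13), 4, sqrt( 19), 7*sqrt(2)]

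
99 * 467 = 46233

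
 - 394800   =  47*( - 8400) 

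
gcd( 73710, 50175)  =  45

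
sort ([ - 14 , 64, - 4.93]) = [ - 14, - 4.93,64]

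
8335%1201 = 1129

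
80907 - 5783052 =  - 5702145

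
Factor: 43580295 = 3^3*5^1*11^1*29347^1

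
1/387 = 1/387 = 0.00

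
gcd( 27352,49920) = 104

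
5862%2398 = 1066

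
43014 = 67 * 642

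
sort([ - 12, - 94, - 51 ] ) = [ - 94, - 51, - 12 ] 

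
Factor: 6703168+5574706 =2^1*7^1*53^1*16547^1  =  12277874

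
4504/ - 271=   -  4504/271= -16.62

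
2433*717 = 1744461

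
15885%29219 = 15885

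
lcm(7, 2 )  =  14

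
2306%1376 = 930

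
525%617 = 525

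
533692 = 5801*92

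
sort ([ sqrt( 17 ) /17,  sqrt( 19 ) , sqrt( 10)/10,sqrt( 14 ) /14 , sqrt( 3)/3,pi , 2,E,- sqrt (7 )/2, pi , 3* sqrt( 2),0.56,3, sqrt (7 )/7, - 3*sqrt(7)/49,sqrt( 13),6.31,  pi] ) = [ - sqrt( 7) /2, - 3*sqrt ( 7)/49, sqrt(17)/17,sqrt(14 )/14, sqrt ( 10) /10,sqrt(7) /7,0.56,sqrt( 3)/3,2, E,3,pi,pi,  pi,sqrt ( 13 ),3  *sqrt (2),sqrt( 19 ),6.31]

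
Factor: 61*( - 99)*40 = - 241560  =  - 2^3*3^2 *5^1 * 11^1*61^1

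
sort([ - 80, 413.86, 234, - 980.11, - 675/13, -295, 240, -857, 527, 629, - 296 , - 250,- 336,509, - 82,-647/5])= [ - 980.11, - 857, - 336, - 296,-295, - 250,  -  647/5, - 82, -80, - 675/13,234, 240 , 413.86, 509, 527,  629] 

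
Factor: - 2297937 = - 3^1*31^1*24709^1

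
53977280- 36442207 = 17535073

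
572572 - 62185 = 510387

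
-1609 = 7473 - 9082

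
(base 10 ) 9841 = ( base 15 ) 2DB1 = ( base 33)917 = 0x2671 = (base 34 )8hf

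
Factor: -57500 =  - 2^2*5^4 * 23^1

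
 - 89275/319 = -280 + 45/319 =- 279.86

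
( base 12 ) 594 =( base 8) 1500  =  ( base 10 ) 832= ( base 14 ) 436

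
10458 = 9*1162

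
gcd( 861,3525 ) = 3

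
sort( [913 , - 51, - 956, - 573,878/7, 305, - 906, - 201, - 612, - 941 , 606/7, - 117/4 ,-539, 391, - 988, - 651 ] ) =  [ -988, - 956, - 941, - 906, - 651, - 612,-573,  -  539, - 201, - 51, - 117/4, 606/7,878/7,305,391,913] 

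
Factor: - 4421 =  - 4421^1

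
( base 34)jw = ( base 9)833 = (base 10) 678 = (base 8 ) 1246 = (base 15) 303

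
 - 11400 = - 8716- 2684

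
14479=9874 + 4605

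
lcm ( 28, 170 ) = 2380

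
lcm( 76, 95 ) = 380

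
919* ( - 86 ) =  - 79034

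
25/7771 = 25/7771 =0.00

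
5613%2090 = 1433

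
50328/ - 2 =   -  25164+0/1 = -25164.00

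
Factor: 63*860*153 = 8289540  =  2^2*3^4*5^1*7^1*17^1*43^1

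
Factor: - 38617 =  - 23^2*73^1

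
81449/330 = 81449/330 = 246.82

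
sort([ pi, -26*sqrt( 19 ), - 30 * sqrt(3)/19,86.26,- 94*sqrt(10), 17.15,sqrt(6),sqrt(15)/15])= [ - 94*sqrt ( 10 ), - 26*sqrt(19), - 30*sqrt(3 ) /19, sqrt(15)/15, sqrt(6),pi,17.15,86.26]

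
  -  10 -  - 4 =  - 6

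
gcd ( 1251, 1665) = 9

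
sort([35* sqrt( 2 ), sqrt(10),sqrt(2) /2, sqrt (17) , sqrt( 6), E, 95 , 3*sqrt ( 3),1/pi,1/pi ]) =[ 1/pi , 1/pi,sqrt( 2)/2,sqrt( 6 ),E , sqrt( 10) , sqrt( 17 ) , 3  *sqrt(3 ),  35 * sqrt (2 ), 95 ] 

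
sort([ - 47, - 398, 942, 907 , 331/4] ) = [ - 398, - 47, 331/4,  907, 942 ]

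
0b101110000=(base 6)1412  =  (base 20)i8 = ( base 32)BG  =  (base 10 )368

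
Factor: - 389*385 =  - 5^1*7^1*11^1*389^1 = - 149765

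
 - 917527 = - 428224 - 489303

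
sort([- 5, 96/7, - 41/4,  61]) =[ - 41/4,  -  5, 96/7, 61] 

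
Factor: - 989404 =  - 2^2*13^1 * 53^1*359^1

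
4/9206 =2/4603 = 0.00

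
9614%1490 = 674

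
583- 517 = 66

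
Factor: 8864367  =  3^1*2954789^1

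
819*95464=78185016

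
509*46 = 23414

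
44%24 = 20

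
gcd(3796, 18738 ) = 2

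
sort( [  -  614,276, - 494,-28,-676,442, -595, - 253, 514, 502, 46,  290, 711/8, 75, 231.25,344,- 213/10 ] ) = [-676, - 614,-595,- 494 , - 253, - 28 ,-213/10,46, 75, 711/8, 231.25, 276,290 , 344, 442,502,  514]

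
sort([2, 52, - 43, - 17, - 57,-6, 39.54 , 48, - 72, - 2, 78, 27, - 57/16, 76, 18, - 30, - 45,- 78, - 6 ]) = [  -  78,-72, - 57, - 45, - 43, - 30,-17, - 6, - 6, - 57/16, - 2,2, 18,  27, 39.54, 48, 52, 76,  78]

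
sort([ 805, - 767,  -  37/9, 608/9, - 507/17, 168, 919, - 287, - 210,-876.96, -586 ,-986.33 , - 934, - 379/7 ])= [-986.33,-934, - 876.96, - 767, - 586,-287, - 210,-379/7,-507/17,-37/9,  608/9,  168,  805, 919]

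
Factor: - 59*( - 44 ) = 2^2*11^1*59^1  =  2596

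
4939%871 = 584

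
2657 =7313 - 4656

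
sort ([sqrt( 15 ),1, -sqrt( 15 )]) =[ - sqrt(15), 1,  sqrt( 15)]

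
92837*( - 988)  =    -  91722956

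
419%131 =26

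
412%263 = 149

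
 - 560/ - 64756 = 140/16189 = 0.01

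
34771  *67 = 2329657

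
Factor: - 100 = - 2^2*5^2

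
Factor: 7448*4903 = 2^3*7^2 * 19^1*4903^1 = 36517544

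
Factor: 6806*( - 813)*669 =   -  3701762982 = - 2^1*3^2* 41^1*83^1*223^1*271^1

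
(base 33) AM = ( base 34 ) AC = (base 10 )352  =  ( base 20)hc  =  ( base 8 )540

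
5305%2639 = 27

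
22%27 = 22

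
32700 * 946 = 30934200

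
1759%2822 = 1759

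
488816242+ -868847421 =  - 380031179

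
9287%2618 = 1433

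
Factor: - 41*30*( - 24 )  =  2^4 * 3^2 * 5^1*41^1 = 29520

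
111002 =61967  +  49035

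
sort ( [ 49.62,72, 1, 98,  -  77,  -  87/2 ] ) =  [ - 77, - 87/2, 1,49.62, 72, 98 ] 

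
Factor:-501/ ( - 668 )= 2^( - 2)*3^1  =  3/4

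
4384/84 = 52 + 4/21 = 52.19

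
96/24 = 4 = 4.00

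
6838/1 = 6838= 6838.00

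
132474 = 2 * 66237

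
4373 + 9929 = 14302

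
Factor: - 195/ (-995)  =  3^1 * 13^1*199^ ( - 1 ) = 39/199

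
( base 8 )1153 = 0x26b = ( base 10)619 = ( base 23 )13L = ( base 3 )211221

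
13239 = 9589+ 3650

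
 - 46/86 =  - 23/43=-  0.53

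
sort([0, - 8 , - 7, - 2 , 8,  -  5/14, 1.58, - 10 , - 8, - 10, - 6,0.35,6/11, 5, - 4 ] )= [ - 10,-10, - 8, - 8, - 7 , - 6, - 4, - 2, - 5/14,0 , 0.35,6/11, 1.58,5, 8] 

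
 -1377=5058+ - 6435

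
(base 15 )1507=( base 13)2089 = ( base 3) 20011221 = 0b1000110011011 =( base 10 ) 4507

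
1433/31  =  1433/31 = 46.23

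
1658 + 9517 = 11175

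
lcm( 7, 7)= 7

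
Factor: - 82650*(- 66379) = 5486224350 = 2^1*3^1 * 5^2*19^1*29^1*41^1*1619^1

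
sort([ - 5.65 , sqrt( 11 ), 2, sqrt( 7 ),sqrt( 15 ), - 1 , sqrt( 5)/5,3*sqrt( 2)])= [ - 5.65, - 1, sqrt( 5 )/5,2, sqrt( 7 ), sqrt ( 11 ), sqrt( 15 ), 3*sqrt (2 )]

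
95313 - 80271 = 15042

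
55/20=11/4= 2.75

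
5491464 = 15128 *363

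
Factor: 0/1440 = 0^1  =  0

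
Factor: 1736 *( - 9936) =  - 17248896  =  - 2^7*3^3 * 7^1*23^1*31^1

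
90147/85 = 90147/85 = 1060.55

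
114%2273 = 114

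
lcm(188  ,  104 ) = 4888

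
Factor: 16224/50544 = 26/81  =  2^1*3^( - 4)*13^1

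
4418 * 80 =353440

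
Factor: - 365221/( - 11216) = 2^( - 4 )*521^1 = 521/16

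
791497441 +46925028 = 838422469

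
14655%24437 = 14655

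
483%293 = 190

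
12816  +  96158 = 108974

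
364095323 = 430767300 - 66671977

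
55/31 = 1+ 24/31 =1.77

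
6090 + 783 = 6873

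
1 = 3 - 2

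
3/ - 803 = - 3/803 = -0.00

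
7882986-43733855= - 35850869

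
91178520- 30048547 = 61129973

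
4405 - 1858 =2547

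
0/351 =0 = 0.00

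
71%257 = 71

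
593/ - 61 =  - 593/61 = - 9.72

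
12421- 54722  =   - 42301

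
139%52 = 35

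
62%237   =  62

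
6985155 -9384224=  - 2399069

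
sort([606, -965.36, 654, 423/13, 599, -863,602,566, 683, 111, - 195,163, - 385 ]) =[ - 965.36, - 863, - 385, - 195,  423/13,111,163, 566, 599, 602, 606, 654, 683] 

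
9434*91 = 858494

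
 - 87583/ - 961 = 91  +  132/961 = 91.14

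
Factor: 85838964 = 2^2 * 3^1*37^1*103^1*1877^1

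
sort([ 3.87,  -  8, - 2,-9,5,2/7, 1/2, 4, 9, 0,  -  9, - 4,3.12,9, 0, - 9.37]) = [ - 9.37, - 9, - 9, - 8, - 4, - 2, 0,0,2/7, 1/2,  3.12, 3.87 , 4, 5 , 9,9]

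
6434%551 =373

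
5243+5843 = 11086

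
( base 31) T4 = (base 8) 1607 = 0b1110000111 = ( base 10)903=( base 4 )32013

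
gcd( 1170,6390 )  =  90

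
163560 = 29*5640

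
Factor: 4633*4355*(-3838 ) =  - 77438232170 = - 2^1*5^1 * 13^1*19^1* 41^1*67^1 * 101^1*113^1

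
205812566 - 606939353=  -  401126787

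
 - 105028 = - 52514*2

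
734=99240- 98506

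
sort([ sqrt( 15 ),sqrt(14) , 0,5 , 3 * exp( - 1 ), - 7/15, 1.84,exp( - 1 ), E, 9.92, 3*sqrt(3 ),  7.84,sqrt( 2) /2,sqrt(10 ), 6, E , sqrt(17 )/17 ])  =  [  -  7/15,0,sqrt(17)/17,exp( - 1) , sqrt(2)/2, 3 * exp( - 1),1.84, E, E,sqrt ( 10) , sqrt(14),  sqrt(15),5, 3*sqrt(3) , 6,  7.84, 9.92 ]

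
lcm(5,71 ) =355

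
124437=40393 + 84044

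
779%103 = 58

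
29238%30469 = 29238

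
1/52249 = 1/52249 = 0.00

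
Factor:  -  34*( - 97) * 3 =9894 = 2^1*3^1*17^1 * 97^1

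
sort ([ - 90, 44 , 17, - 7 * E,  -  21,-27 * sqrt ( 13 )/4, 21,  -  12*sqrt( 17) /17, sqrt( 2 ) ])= [ - 90 , - 27*sqrt( 13) /4, - 21, - 7*E, - 12*sqrt ( 17 )/17, sqrt( 2), 17, 21,  44]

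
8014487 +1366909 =9381396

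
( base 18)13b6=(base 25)b58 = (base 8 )15540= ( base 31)792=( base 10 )7008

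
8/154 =4/77 = 0.05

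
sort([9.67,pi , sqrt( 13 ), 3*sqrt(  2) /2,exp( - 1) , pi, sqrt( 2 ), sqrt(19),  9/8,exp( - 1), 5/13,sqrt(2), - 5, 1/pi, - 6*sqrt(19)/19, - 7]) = [-7, - 5, - 6 * sqrt (19)/19, 1/pi, exp(- 1 ) , exp( - 1 ),  5/13, 9/8 , sqrt( 2 ), sqrt(2 ), 3*sqrt( 2 )/2, pi,  pi,sqrt (13),sqrt ( 19 ), 9.67 ]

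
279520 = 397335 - 117815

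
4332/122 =2166/61=35.51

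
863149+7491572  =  8354721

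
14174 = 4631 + 9543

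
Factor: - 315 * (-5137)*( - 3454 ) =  - 5589107370 =- 2^1*3^2 *5^1* 7^1 * 11^2*157^1*467^1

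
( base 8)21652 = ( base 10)9130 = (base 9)13464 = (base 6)110134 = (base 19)165A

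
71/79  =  71/79 = 0.90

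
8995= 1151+7844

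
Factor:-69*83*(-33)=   3^2*11^1*23^1*83^1  =  188991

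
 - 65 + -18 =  - 83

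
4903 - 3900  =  1003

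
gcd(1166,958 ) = 2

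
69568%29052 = 11464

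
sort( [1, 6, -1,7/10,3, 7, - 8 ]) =[ -8 ,-1, 7/10, 1,  3, 6,7 ]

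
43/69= 43/69 = 0.62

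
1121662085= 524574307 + 597087778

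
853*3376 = 2879728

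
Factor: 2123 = 11^1*193^1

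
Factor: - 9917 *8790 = -2^1*3^1 * 5^1*47^1*211^1* 293^1 = - 87170430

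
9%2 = 1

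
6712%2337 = 2038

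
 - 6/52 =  - 3/26 = - 0.12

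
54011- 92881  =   - 38870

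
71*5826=413646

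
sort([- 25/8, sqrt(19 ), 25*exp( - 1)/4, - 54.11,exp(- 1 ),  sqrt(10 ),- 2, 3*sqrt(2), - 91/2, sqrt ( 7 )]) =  [ - 54.11, -91/2, - 25/8, - 2, exp( - 1), 25* exp( - 1) /4, sqrt(7 ), sqrt( 10), 3 *sqrt(2 ), sqrt ( 19 )] 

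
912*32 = 29184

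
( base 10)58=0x3a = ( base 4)322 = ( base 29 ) 20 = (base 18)34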